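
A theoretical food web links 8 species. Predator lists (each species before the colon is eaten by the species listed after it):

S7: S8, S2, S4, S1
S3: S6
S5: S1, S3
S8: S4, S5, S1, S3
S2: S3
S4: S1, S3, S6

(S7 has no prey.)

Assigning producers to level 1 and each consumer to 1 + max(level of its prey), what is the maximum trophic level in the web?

5

Producers (level 1): S7.
S7 → S8 → S4 → S3 → S6 gives S6 level 5.
No species has a prey at level 5, so no species reaches level 6.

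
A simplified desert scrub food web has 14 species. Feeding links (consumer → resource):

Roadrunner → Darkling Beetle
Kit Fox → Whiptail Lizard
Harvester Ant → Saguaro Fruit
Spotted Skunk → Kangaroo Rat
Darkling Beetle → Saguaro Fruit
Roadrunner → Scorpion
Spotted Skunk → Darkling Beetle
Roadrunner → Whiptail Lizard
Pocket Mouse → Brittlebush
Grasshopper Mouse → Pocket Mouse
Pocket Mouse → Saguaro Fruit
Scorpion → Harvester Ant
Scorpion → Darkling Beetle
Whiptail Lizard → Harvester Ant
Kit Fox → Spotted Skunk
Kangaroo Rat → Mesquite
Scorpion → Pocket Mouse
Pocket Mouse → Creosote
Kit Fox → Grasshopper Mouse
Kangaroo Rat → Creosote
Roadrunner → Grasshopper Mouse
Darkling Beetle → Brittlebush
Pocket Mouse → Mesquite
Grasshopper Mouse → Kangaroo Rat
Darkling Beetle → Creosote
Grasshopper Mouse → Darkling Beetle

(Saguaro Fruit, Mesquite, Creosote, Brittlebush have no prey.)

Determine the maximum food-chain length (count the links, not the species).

3 links

One longest chain: Saguaro Fruit → Harvester Ant → Whiptail Lizard → Kit Fox.
It has 4 species and 3 links.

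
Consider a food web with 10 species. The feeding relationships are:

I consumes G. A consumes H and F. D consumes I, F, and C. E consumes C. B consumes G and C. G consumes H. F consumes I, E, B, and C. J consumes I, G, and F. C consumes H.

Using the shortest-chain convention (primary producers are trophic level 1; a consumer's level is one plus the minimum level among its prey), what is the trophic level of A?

H is a producer → level 1.
A eats H → level 2.

Trophic level 2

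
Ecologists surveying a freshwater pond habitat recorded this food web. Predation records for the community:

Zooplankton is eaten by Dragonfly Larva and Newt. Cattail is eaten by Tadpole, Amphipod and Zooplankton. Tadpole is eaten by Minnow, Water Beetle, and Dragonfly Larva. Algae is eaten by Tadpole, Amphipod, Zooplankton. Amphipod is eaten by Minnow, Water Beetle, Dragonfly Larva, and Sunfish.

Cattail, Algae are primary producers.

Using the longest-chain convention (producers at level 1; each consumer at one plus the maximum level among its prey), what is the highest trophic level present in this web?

3

Producers (level 1): Cattail, Algae.
Cattail → Tadpole → Water Beetle gives Water Beetle level 3.
No species has a prey at level 3, so no species reaches level 4.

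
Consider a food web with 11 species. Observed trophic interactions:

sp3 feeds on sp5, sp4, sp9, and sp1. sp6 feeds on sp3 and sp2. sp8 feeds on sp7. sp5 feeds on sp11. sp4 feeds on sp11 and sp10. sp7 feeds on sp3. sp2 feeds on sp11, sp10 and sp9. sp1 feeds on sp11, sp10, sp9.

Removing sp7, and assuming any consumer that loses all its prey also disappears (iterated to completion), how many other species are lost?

1

Remove sp7.
Round 1: sp8 (all prey gone) → extinct.
No further losses. Total secondary extinctions: 1.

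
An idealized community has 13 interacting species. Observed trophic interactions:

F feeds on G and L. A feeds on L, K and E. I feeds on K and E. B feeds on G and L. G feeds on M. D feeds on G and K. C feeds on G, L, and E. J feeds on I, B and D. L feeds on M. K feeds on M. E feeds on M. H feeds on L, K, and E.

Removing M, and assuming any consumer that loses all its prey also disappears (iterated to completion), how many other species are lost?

12

Remove M.
Round 1: L (all prey gone), E (all prey gone), K (all prey gone), G (all prey gone) → extinct.
Round 2: B (all prey gone), A (all prey gone), F (all prey gone), C (all prey gone), D (all prey gone), H (all prey gone), I (all prey gone) → extinct.
Round 3: J (all prey gone) → extinct.
No further losses. Total secondary extinctions: 12.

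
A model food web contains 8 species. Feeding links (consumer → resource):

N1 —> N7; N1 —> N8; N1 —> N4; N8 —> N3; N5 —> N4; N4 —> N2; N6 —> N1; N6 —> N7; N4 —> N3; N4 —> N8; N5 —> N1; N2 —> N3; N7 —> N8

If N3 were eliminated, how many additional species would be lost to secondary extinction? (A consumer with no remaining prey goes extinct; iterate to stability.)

7

Remove N3.
Round 1: N8 (all prey gone), N2 (all prey gone) → extinct.
Round 2: N4 (all prey gone), N7 (all prey gone) → extinct.
Round 3: N1 (all prey gone) → extinct.
Round 4: N6 (all prey gone), N5 (all prey gone) → extinct.
No further losses. Total secondary extinctions: 7.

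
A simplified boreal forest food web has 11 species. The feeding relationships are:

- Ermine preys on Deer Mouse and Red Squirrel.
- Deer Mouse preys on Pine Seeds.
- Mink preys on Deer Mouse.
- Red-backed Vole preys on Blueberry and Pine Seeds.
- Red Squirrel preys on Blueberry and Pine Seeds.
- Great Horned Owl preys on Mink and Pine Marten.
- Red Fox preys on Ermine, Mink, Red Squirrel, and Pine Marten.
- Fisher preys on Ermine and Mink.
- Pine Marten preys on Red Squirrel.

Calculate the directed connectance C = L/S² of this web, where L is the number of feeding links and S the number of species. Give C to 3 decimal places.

The web has S = 11 species and L = 17 feeding links.
C = L / S² = 17 / 121 = 0.1405 ≈ 0.140.

C = 0.140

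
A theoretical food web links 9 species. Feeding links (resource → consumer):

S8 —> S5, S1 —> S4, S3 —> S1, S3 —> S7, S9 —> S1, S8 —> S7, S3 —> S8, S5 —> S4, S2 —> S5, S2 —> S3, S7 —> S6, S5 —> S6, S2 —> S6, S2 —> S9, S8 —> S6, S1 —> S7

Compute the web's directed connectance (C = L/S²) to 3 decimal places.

C = 0.198

The web has S = 9 species and L = 16 feeding links.
C = L / S² = 16 / 81 = 0.1975 ≈ 0.198.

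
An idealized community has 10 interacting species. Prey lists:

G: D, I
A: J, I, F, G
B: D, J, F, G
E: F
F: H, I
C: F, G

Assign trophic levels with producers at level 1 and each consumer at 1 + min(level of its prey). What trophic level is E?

H is a producer → level 1.
F eats H → level 2.
E eats F → level 3.
No prey of E is below level 2, so 3 is the minimum.

Trophic level 3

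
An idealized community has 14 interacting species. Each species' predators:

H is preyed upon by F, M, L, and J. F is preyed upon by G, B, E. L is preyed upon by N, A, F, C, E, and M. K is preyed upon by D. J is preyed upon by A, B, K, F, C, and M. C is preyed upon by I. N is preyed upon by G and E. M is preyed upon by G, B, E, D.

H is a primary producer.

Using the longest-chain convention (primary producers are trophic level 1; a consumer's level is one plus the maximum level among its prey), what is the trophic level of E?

Trophic level 4

H is a producer → level 1.
L eats H → level 2.
N eats L → level 3.
E eats N (level 3); other prey at levels: L 2, F 3, M 3 → level 4.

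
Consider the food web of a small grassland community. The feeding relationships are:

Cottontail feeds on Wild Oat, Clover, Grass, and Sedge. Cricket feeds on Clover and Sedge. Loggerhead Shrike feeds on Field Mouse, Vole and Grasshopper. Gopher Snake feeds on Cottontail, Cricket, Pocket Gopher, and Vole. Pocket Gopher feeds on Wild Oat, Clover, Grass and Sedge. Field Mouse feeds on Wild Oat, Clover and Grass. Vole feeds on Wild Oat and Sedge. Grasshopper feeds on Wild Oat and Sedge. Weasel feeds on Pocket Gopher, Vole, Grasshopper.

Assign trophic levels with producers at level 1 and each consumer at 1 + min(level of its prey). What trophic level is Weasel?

Sedge is a producer → level 1.
Vole eats Sedge → level 2.
Weasel eats Vole → level 3.
No prey of Weasel is below level 2, so 3 is the minimum.

Trophic level 3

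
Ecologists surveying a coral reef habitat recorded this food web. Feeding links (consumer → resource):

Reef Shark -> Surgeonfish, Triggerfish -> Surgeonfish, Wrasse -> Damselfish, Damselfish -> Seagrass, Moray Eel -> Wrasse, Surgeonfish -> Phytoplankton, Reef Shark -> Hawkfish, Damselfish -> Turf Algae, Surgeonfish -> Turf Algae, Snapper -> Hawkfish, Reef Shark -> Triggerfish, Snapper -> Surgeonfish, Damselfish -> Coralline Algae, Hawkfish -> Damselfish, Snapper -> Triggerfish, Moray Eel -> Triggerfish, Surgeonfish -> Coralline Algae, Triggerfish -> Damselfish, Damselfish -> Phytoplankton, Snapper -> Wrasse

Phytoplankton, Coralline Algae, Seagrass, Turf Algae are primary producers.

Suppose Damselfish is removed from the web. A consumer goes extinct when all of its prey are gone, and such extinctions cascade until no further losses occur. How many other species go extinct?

Remove Damselfish.
Round 1: Hawkfish (all prey gone), Wrasse (all prey gone) → extinct.
No further losses. Total secondary extinctions: 2.

2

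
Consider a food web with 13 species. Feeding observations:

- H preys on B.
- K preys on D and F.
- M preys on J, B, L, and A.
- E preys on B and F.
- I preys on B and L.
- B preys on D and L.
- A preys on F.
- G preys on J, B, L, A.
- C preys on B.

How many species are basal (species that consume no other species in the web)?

Basal species (no prey listed): F, J, L, D.
Count: 4.

4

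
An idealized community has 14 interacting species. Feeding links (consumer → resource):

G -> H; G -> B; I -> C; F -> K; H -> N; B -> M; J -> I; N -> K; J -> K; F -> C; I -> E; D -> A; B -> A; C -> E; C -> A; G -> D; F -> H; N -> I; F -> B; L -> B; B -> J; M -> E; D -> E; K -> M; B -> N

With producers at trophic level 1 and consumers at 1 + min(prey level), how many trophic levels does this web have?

Producers (level 1): A, E.
Following each consumer down to its lowest-level prey: E → I → N → H (levels 1 through 4).
All prey of H (N 3) are at level 3 or above, so H is at level 1 + 3 = 4.
Every consumer has at least one prey at level 3 or below, so none exceeds level 4.

4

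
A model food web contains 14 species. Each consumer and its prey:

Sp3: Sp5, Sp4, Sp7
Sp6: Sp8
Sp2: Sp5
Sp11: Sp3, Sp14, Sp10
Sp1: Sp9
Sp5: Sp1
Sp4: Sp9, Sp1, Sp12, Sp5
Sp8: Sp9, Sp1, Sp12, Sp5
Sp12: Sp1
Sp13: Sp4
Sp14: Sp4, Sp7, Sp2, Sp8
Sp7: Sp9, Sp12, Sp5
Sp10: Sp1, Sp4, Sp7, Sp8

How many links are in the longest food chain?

One longest chain: Sp9 → Sp1 → Sp12 → Sp4 → Sp3 → Sp11.
It has 6 species and 5 links.

5 links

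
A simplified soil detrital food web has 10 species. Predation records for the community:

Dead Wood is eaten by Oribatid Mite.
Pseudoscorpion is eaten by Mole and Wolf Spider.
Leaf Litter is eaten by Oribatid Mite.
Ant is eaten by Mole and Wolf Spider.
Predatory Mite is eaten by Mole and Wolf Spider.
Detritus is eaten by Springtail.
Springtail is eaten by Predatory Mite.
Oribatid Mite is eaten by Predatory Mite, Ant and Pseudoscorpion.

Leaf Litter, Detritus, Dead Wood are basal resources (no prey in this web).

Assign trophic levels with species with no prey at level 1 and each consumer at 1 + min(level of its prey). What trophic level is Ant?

Trophic level 3

Leaf Litter has no prey (basal) → level 1.
Oribatid Mite eats Leaf Litter → level 2.
Ant eats Oribatid Mite → level 3.
No prey of Ant is below level 2, so 3 is the minimum.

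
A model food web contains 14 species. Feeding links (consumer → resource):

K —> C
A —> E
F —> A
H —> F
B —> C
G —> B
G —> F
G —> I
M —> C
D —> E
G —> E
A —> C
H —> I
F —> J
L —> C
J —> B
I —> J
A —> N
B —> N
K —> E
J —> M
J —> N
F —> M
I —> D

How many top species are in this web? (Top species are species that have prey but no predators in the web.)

4

Top species (has prey, but nothing eats it): K, L, G, H.
Count: 4.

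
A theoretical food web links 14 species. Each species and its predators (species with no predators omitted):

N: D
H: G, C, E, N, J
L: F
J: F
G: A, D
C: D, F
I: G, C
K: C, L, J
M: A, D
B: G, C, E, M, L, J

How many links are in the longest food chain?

One longest chain: B → M → A.
It has 3 species and 2 links.

2 links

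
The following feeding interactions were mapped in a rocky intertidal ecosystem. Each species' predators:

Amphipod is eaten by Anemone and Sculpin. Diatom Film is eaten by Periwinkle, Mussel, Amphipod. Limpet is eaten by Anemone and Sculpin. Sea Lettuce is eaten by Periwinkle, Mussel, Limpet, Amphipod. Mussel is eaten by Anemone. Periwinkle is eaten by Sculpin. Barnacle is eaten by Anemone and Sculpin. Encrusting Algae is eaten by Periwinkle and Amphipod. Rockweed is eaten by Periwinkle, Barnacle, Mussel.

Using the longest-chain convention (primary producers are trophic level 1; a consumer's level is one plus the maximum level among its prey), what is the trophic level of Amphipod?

Trophic level 2

Encrusting Algae is a producer → level 1.
Amphipod eats Encrusting Algae (level 1); other prey at levels: Diatom Film 1, Sea Lettuce 1 → level 2.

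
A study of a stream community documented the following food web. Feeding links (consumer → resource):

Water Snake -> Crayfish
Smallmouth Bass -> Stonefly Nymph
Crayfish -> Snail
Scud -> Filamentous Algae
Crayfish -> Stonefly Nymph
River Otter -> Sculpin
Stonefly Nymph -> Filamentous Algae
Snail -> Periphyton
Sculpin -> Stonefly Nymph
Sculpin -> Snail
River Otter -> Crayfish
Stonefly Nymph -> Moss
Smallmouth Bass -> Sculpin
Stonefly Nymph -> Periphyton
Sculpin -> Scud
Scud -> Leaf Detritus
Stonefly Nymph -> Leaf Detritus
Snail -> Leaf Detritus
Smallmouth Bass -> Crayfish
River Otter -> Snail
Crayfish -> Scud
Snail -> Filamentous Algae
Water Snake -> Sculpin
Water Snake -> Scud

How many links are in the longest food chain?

One longest chain: Filamentous Algae → Scud → Sculpin → Water Snake.
It has 4 species and 3 links.

3 links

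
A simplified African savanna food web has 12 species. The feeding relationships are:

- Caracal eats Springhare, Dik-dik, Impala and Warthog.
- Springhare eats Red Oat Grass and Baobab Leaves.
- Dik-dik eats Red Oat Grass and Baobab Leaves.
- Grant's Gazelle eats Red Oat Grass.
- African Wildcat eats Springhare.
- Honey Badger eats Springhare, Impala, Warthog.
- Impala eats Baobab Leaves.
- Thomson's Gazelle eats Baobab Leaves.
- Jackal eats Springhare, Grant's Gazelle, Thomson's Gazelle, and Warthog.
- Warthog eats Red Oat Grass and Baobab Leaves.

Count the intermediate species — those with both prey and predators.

6

Intermediate species (has both prey and predators): Thomson's Gazelle, Dik-dik, Impala, Springhare, Warthog, Grant's Gazelle.
Count: 6.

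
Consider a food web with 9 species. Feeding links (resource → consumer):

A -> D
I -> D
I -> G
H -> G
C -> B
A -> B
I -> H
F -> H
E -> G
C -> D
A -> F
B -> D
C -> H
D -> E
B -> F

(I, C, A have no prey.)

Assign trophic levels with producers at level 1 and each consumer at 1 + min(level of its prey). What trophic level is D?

Trophic level 2

I is a producer → level 1.
D eats I → level 2.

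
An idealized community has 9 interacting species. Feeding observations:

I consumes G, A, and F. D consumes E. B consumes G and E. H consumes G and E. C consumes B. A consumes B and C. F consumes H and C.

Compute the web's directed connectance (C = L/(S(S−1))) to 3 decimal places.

C = 0.181

The web has S = 9 species and L = 13 feeding links.
C = L / (S(S−1)) = 13 / 72 = 0.1806 ≈ 0.181.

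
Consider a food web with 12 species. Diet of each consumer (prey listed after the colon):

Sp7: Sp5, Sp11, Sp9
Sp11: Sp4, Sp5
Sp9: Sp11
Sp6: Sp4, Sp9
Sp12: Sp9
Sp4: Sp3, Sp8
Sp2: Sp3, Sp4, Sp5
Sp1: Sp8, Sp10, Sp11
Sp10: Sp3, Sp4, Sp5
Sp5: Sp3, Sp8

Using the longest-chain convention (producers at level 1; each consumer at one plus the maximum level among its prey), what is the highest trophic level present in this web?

5

Producers (level 1): Sp3, Sp8.
Sp3 → Sp4 → Sp11 → Sp9 → Sp7 gives Sp7 level 5.
No species has a prey at level 5, so no species reaches level 6.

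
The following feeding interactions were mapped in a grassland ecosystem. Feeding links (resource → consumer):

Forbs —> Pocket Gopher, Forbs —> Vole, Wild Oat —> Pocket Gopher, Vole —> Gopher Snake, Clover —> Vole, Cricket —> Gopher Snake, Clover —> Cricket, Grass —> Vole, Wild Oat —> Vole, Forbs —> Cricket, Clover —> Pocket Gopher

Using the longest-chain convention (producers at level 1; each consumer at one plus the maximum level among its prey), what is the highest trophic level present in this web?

3

Producers (level 1): Forbs, Wild Oat, Grass, Clover.
Forbs → Cricket → Gopher Snake gives Gopher Snake level 3.
No species has a prey at level 3, so no species reaches level 4.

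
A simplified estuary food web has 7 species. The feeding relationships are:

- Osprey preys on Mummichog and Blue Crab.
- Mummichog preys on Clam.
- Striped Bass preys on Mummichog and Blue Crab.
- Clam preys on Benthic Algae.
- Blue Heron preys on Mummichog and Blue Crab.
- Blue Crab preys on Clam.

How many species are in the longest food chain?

One longest chain: Benthic Algae → Clam → Mummichog → Blue Heron.
It has 4 species and 3 links.

4 species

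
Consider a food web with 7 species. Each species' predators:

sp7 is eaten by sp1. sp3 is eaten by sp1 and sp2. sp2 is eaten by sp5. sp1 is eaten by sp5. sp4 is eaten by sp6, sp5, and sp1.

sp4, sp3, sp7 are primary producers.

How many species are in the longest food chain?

3 species

One longest chain: sp4 → sp1 → sp5.
It has 3 species and 2 links.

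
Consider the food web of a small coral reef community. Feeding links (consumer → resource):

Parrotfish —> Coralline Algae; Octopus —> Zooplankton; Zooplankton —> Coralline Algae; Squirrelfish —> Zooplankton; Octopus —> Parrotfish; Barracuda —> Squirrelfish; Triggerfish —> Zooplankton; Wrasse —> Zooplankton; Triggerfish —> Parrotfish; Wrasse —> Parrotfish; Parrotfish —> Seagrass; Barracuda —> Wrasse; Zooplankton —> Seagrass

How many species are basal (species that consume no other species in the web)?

2

Basal species (no prey listed): Seagrass, Coralline Algae.
Count: 2.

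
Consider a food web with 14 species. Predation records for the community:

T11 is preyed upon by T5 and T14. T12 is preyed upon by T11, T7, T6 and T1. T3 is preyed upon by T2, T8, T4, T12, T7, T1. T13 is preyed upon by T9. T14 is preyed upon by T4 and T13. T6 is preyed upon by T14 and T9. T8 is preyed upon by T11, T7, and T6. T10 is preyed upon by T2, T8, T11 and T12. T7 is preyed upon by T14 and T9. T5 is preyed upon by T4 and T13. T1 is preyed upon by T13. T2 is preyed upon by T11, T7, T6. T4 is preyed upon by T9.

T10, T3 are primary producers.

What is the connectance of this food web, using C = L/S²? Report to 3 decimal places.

C = 0.168

The web has S = 14 species and L = 33 feeding links.
C = L / S² = 33 / 196 = 0.1684 ≈ 0.168.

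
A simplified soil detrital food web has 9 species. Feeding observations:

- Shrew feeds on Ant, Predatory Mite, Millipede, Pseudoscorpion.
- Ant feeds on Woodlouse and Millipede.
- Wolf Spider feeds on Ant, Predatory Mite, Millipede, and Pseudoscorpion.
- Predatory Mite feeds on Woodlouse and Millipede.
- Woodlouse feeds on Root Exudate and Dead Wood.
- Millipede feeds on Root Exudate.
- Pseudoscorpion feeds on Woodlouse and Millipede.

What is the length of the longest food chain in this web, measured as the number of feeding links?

3 links

One longest chain: Root Exudate → Millipede → Predatory Mite → Shrew.
It has 4 species and 3 links.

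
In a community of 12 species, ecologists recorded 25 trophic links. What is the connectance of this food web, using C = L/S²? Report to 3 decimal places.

The web has S = 12 species and L = 25 feeding links.
C = L / S² = 25 / 144 = 0.1736 ≈ 0.174.

C = 0.174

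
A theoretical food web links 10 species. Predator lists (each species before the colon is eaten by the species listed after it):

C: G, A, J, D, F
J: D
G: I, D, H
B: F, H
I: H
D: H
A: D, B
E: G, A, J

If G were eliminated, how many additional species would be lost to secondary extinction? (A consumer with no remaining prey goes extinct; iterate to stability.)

Remove G.
Round 1: I (all prey gone) → extinct.
No further losses. Total secondary extinctions: 1.

1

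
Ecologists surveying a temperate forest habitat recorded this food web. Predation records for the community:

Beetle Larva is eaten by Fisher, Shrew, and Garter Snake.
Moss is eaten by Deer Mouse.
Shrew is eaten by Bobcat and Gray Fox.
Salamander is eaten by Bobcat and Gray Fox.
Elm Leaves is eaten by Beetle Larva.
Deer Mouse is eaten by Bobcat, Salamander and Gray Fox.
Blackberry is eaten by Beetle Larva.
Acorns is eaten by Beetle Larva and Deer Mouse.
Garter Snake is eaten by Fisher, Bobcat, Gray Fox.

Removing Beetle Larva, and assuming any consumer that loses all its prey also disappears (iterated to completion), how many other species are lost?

Remove Beetle Larva.
Round 1: Shrew (all prey gone), Garter Snake (all prey gone) → extinct.
Round 2: Fisher (all prey gone) → extinct.
No further losses. Total secondary extinctions: 3.

3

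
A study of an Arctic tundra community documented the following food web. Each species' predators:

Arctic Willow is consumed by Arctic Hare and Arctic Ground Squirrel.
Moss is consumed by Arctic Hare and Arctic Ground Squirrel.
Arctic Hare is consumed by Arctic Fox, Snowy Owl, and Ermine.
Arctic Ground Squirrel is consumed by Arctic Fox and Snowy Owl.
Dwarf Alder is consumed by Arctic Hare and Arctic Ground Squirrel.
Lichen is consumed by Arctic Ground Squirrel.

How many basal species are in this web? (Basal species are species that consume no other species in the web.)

4

Basal species (no prey listed): Moss, Dwarf Alder, Lichen, Arctic Willow.
Count: 4.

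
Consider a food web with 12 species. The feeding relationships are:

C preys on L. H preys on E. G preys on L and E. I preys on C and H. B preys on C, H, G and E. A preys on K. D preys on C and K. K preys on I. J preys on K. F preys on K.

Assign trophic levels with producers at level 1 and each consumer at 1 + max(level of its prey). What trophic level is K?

L is a producer → level 1.
C eats L → level 2.
I eats C (level 2); other prey at levels: H 2 → level 3.
K eats I → level 4.

Trophic level 4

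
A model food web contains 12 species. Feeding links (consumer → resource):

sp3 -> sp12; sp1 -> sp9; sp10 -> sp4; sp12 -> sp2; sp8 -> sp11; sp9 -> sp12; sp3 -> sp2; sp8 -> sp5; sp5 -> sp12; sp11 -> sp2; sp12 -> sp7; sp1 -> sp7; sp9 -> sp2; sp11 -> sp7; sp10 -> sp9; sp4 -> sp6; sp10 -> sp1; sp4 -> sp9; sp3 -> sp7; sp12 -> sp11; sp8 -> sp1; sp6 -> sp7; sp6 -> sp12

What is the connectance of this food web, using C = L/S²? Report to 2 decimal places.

The web has S = 12 species and L = 23 feeding links.
C = L / S² = 23 / 144 = 0.1597 ≈ 0.16.

C = 0.16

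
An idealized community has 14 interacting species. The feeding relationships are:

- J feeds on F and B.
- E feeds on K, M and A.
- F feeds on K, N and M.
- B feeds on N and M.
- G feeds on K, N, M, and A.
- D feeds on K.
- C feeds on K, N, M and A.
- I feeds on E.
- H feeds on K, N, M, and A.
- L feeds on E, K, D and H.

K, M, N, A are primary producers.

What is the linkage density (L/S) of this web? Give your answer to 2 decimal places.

There are L = 28 links among S = 14 species.
L/S = 28/14 = 2.0000 ≈ 2.00.

L/S = 2.00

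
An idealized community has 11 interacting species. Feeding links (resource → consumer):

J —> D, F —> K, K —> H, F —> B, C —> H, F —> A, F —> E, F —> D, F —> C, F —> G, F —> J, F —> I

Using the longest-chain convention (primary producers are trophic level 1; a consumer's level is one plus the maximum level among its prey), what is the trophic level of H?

Trophic level 3

F is a producer → level 1.
K eats F → level 2.
H eats K (level 2); other prey at levels: C 2 → level 3.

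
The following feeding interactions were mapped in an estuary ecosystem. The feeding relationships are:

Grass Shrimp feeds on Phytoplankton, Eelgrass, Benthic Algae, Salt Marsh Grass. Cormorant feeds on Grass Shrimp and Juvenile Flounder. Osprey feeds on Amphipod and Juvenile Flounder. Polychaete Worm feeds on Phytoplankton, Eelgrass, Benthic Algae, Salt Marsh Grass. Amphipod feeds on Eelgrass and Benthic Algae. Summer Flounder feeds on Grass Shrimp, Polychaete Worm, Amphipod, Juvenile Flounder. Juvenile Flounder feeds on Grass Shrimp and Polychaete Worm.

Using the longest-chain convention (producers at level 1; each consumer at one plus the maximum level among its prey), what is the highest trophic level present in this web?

Producers (level 1): Benthic Algae, Salt Marsh Grass, Phytoplankton, Eelgrass.
Benthic Algae → Grass Shrimp → Juvenile Flounder → Summer Flounder gives Summer Flounder level 4.
No species has a prey at level 4, so no species reaches level 5.

4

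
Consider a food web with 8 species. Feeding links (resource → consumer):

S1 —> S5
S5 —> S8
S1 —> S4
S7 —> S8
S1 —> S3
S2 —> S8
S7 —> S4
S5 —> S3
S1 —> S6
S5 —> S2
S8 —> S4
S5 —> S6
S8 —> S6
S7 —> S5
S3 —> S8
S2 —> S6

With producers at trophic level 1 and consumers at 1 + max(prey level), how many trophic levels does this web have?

5

Producers (level 1): S1, S7.
S1 → S5 → S2 → S8 → S4 gives S4 level 5.
No species has a prey at level 5, so no species reaches level 6.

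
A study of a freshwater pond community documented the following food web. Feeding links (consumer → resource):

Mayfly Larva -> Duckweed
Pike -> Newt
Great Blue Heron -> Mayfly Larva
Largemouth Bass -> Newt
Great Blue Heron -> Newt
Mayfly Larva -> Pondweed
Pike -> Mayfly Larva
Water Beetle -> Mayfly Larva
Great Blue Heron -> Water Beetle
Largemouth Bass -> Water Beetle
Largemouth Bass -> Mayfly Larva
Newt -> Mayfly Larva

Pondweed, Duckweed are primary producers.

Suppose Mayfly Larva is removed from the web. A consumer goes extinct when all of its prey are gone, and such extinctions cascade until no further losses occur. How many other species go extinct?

Remove Mayfly Larva.
Round 1: Newt (all prey gone), Water Beetle (all prey gone) → extinct.
Round 2: Great Blue Heron (all prey gone), Largemouth Bass (all prey gone), Pike (all prey gone) → extinct.
No further losses. Total secondary extinctions: 5.

5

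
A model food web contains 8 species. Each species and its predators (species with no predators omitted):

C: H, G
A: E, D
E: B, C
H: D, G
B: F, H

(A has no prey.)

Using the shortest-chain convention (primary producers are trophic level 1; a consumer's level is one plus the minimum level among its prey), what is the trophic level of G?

A is a producer → level 1.
E eats A → level 2.
C eats E → level 3.
G eats C → level 4.
No prey of G is below level 3, so 4 is the minimum.

Trophic level 4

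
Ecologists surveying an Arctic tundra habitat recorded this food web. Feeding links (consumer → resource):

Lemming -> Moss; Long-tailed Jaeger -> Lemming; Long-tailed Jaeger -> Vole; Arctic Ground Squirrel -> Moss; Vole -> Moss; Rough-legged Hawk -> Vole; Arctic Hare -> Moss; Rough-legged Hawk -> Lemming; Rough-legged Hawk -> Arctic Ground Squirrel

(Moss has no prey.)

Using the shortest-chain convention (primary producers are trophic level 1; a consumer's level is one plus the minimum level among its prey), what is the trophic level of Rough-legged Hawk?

Moss is a producer → level 1.
Lemming eats Moss → level 2.
Rough-legged Hawk eats Lemming → level 3.
No prey of Rough-legged Hawk is below level 2, so 3 is the minimum.

Trophic level 3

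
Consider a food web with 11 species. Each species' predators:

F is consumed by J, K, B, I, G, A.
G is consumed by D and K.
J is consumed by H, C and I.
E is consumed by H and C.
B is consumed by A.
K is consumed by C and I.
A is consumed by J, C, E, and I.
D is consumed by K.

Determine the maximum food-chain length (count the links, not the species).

One longest chain: F → G → D → K → I.
It has 5 species and 4 links.

4 links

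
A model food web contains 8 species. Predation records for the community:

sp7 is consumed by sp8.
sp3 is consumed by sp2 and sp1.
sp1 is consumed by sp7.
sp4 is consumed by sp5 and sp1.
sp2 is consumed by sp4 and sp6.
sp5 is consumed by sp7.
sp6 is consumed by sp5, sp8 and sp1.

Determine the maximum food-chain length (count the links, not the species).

5 links

One longest chain: sp3 → sp2 → sp6 → sp5 → sp7 → sp8.
It has 6 species and 5 links.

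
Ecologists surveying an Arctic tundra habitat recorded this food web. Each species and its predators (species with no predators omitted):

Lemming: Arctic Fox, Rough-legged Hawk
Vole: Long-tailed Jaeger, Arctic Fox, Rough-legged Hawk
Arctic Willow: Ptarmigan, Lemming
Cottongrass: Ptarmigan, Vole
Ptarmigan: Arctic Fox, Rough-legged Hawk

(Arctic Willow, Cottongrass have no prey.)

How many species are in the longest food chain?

One longest chain: Cottongrass → Vole → Long-tailed Jaeger.
It has 3 species and 2 links.

3 species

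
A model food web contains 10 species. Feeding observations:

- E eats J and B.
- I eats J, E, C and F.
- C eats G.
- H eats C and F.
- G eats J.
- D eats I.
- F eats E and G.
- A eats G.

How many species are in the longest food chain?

One longest chain: J → G → C → I → D.
It has 5 species and 4 links.

5 species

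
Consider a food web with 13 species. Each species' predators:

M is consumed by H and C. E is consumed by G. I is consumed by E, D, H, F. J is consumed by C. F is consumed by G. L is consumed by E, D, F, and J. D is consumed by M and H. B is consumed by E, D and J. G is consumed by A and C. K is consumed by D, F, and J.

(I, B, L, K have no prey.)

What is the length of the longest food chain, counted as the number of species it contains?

4 species

One longest chain: I → D → M → H.
It has 4 species and 3 links.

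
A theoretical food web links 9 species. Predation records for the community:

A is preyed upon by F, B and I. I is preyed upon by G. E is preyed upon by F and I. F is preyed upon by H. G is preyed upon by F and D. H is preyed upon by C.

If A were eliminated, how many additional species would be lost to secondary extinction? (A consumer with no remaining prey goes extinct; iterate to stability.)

1

Remove A.
Round 1: B (all prey gone) → extinct.
No further losses. Total secondary extinctions: 1.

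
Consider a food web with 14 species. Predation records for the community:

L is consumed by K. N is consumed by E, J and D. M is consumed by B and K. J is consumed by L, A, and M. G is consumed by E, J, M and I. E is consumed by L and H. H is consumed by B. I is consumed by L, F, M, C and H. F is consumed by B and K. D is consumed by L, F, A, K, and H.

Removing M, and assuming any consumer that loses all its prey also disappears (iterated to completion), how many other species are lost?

Remove M.
Every predator of it retains at least one other prey: K still has D, F, L; B still has F, H.
No consumer loses all prey, so no secondary extinctions occur.

0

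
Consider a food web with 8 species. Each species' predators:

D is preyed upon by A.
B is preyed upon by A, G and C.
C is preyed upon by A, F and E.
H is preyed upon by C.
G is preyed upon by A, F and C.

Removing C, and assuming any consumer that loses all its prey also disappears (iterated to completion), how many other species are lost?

Remove C.
Round 1: E (all prey gone) → extinct.
No further losses. Total secondary extinctions: 1.

1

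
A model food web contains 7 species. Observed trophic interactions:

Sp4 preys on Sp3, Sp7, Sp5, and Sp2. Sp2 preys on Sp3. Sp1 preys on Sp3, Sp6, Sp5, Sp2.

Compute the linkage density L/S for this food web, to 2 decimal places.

L/S = 1.29

There are L = 9 links among S = 7 species.
L/S = 9/7 = 1.2857 ≈ 1.29.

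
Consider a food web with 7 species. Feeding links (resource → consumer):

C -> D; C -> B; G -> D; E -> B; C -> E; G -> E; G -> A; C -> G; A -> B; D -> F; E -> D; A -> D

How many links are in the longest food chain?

4 links

One longest chain: C → G → E → D → F.
It has 5 species and 4 links.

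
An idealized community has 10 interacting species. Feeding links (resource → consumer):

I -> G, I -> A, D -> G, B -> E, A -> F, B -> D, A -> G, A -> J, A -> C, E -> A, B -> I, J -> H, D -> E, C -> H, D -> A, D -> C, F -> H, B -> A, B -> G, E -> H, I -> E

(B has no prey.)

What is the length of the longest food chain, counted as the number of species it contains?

6 species

One longest chain: B → I → E → A → J → H.
It has 6 species and 5 links.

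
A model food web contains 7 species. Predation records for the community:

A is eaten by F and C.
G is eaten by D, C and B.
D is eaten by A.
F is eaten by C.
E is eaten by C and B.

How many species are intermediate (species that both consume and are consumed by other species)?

Intermediate species (has both prey and predators): D, A, F.
Count: 3.

3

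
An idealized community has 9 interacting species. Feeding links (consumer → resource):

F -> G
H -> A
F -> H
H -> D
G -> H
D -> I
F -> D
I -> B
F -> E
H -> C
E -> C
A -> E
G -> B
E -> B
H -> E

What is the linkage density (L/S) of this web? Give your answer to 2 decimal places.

There are L = 15 links among S = 9 species.
L/S = 15/9 = 1.6667 ≈ 1.67.

L/S = 1.67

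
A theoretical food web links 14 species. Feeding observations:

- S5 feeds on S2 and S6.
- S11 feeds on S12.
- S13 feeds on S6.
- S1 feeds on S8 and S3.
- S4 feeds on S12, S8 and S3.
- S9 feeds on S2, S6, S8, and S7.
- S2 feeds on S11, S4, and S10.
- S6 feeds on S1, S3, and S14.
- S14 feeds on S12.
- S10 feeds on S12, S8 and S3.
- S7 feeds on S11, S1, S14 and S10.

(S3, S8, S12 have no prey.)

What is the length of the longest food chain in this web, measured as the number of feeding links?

3 links

One longest chain: S12 → S14 → S6 → S5.
It has 4 species and 3 links.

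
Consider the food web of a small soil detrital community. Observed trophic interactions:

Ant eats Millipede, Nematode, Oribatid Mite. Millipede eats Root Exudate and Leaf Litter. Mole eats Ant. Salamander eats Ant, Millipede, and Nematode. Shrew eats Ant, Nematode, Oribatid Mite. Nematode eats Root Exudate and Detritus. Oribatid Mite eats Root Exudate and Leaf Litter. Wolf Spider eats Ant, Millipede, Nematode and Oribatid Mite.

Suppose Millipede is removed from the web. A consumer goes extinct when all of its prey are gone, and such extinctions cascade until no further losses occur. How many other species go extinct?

Remove Millipede.
Every predator of it retains at least one other prey: Ant still has Nematode, Oribatid Mite; Salamander still has Nematode, Ant; Wolf Spider still has Nematode, Oribatid Mite, Ant.
No consumer loses all prey, so no secondary extinctions occur.

0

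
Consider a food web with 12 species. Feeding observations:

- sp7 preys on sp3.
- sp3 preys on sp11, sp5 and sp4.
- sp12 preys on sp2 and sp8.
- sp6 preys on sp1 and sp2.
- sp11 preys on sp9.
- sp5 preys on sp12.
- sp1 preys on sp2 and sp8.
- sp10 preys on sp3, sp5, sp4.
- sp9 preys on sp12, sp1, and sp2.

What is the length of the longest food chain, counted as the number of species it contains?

6 species

One longest chain: sp8 → sp12 → sp9 → sp11 → sp3 → sp7.
It has 6 species and 5 links.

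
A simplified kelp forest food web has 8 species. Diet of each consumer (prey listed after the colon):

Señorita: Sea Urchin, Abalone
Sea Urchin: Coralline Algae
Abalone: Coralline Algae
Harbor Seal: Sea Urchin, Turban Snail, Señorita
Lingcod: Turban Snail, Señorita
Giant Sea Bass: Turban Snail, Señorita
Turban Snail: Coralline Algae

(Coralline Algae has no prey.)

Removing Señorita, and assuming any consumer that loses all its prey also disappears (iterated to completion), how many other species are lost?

0

Remove Señorita.
Every predator of it retains at least one other prey: Harbor Seal still has Sea Urchin, Turban Snail; Giant Sea Bass still has Turban Snail; Lingcod still has Turban Snail.
No consumer loses all prey, so no secondary extinctions occur.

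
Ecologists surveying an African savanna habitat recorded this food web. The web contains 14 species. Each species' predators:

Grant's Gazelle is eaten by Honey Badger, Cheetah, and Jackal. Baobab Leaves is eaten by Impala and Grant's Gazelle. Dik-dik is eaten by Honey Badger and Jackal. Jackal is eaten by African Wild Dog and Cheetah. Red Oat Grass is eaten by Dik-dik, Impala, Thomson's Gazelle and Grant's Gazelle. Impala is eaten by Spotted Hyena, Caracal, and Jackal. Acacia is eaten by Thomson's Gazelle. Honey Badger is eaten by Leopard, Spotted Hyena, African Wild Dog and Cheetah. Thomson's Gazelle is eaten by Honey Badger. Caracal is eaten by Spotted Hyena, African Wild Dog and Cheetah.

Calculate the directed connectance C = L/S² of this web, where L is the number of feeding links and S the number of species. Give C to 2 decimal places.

C = 0.13

The web has S = 14 species and L = 25 feeding links.
C = L / S² = 25 / 196 = 0.1276 ≈ 0.13.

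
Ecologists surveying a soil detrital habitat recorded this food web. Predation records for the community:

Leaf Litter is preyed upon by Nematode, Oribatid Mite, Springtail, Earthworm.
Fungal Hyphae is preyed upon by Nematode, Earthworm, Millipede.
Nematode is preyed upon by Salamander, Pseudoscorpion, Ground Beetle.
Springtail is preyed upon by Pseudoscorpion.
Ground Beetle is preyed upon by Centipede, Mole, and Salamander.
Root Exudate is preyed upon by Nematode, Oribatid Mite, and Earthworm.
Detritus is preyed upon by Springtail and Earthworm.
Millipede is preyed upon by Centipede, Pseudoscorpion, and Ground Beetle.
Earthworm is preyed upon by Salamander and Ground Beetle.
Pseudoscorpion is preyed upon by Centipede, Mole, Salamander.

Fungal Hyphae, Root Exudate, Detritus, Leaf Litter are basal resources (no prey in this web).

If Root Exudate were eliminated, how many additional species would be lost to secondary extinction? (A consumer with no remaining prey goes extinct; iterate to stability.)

Remove Root Exudate.
Every predator of it retains at least one other prey: Nematode still has Fungal Hyphae, Leaf Litter; Oribatid Mite still has Leaf Litter; Earthworm still has Fungal Hyphae, Detritus, Leaf Litter.
No consumer loses all prey, so no secondary extinctions occur.

0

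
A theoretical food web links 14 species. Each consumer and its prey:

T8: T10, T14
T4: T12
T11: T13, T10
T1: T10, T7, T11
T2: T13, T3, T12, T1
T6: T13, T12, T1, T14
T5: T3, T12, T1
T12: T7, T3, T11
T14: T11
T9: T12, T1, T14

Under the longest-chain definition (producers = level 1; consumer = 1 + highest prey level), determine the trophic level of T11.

Trophic level 2

T13 is a producer → level 1.
T11 eats T13 (level 1); other prey at levels: T10 1 → level 2.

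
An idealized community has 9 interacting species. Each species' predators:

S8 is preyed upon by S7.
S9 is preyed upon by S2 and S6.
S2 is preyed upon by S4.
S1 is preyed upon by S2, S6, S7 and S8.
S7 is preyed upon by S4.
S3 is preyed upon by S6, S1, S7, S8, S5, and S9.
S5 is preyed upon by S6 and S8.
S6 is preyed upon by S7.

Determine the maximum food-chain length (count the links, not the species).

One longest chain: S3 → S5 → S8 → S7 → S4.
It has 5 species and 4 links.

4 links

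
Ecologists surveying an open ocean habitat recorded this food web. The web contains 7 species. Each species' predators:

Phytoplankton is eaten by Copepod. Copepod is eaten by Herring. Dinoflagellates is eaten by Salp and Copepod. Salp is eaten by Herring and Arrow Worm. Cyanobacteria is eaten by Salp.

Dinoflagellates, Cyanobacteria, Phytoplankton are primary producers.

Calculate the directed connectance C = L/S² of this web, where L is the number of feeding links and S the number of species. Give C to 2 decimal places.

C = 0.14

The web has S = 7 species and L = 7 feeding links.
C = L / S² = 7 / 49 = 0.1429 ≈ 0.14.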